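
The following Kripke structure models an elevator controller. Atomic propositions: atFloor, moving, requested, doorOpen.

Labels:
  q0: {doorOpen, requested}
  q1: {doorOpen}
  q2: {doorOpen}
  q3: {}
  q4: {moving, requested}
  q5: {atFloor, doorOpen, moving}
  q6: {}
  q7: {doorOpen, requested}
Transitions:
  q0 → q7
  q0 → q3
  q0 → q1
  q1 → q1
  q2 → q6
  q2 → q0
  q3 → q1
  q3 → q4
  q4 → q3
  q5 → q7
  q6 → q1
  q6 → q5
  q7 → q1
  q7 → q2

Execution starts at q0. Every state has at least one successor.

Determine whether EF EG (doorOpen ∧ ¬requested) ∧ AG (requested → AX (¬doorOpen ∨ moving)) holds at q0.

No

States satisfying EG (doorOpen ∧ ¬requested): {q1}.
States satisfying EF EG (doorOpen ∧ ¬requested): {q0, q1, q2, q3, q4, q5, q6, q7}.
States satisfying requested → AX (¬doorOpen ∨ moving): {q1, q2, q3, q4, q5, q6}.
States satisfying AG (requested → AX (¬doorOpen ∨ moving)): {q1, q3, q4}.
States satisfying EF EG (doorOpen ∧ ¬requested) ∧ AG (requested → AX (¬doorOpen ∨ moving)): {q1, q3, q4}.
q0 ∉ Sat(EF EG (doorOpen ∧ ¬requested) ∧ AG (requested → AX (¬doorOpen ∨ moving))).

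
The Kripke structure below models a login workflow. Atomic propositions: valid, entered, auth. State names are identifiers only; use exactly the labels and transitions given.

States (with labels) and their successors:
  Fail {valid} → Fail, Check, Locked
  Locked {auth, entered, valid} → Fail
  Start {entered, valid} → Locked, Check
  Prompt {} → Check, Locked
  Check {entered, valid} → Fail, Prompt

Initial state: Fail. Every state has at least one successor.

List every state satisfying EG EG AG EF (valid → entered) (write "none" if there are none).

States satisfying EG AG EF (valid → entered): {Fail, Locked, Start, Prompt, Check}.
States satisfying EG EG AG EF (valid → entered): {Fail, Locked, Start, Prompt, Check}.

{Fail, Locked, Start, Prompt, Check}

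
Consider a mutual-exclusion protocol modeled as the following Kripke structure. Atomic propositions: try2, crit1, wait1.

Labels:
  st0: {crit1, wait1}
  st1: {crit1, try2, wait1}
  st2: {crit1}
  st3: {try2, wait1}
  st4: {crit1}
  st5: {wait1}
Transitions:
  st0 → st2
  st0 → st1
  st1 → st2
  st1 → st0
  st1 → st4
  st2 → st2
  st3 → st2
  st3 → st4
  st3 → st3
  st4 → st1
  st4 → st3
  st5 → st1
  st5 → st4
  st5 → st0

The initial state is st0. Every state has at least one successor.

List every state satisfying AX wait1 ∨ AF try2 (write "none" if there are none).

States satisfying wait1: {st0, st1, st3, st5}.
States satisfying AX wait1: {st4}.
States satisfying try2: {st1, st3}.
States satisfying AF try2: {st1, st3, st4}.
States satisfying AX wait1 ∨ AF try2: {st1, st3, st4}.

{st1, st3, st4}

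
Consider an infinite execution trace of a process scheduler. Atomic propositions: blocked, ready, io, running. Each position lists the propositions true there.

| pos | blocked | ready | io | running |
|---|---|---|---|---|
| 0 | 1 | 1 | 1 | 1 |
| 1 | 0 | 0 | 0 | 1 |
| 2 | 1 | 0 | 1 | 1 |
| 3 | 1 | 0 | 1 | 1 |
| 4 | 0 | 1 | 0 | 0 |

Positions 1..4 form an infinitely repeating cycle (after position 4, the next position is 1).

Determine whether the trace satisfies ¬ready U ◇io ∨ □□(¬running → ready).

Satisfied

Walking from position 0: ◇io first holds at position 0, and ¬ready holds at every earlier position along the way, so ¬ready U ◇io holds.
□(¬running → ready) holds at every position 0..4, and those are all positions ever visited, so □□(¬running → ready) holds.
At position 0: ¬ready U ◇io is true; □□(¬running → ready) is true; so ¬ready U ◇io ∨ □□(¬running → ready) is true.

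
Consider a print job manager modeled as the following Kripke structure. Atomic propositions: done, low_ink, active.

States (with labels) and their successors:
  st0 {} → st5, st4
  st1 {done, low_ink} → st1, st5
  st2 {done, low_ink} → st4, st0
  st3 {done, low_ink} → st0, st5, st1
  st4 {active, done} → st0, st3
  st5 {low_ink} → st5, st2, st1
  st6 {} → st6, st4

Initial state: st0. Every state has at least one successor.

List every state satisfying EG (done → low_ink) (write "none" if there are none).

States satisfying done → low_ink: {st0, st1, st2, st3, st5, st6}.
States satisfying EG (done → low_ink): {st0, st1, st2, st3, st5, st6}.

{st0, st1, st2, st3, st5, st6}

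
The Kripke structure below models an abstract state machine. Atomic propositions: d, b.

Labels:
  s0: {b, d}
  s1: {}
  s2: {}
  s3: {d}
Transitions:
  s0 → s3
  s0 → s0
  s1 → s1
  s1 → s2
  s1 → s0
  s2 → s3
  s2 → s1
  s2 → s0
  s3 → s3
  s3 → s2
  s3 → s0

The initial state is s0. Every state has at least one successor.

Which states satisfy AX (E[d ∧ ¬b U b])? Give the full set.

States satisfying E[d ∧ ¬b U b]: {s0, s3}.
States satisfying AX (E[d ∧ ¬b U b]): {s0}.

{s0}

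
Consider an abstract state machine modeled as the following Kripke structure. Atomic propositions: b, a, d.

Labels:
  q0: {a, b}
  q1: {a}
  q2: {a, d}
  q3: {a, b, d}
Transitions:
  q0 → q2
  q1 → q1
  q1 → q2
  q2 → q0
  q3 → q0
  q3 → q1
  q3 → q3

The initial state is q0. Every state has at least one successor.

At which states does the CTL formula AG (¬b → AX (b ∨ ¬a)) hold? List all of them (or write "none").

States satisfying ¬b → AX (b ∨ ¬a): {q0, q2, q3}.
States satisfying AG (¬b → AX (b ∨ ¬a)): {q0, q2}.

{q0, q2}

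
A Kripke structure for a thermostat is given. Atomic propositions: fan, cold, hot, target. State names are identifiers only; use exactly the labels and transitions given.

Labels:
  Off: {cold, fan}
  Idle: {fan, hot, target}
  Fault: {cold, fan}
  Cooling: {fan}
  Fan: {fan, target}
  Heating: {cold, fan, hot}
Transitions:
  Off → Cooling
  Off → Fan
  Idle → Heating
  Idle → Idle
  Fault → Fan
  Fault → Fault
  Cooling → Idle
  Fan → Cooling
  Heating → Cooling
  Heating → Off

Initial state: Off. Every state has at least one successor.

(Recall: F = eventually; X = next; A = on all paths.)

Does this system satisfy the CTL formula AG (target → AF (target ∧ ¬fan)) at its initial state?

No

States satisfying target → AF (target ∧ ¬fan): {Off, Fault, Cooling, Heating}.
States satisfying AG (target → AF (target ∧ ¬fan)): ∅.
Fan is reachable from Off and violates target → AF (target ∧ ¬fan), so AG fails at Off.
Off ∉ Sat(AG (target → AF (target ∧ ¬fan))).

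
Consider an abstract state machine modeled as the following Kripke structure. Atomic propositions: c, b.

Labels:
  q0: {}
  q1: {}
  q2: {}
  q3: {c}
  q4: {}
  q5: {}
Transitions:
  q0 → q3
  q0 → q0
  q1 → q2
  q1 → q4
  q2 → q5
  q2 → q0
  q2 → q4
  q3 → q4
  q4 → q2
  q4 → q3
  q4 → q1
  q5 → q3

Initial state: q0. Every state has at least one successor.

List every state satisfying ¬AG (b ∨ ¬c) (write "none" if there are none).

States satisfying b ∨ ¬c: {q0, q1, q2, q4, q5}.
States satisfying AG (b ∨ ¬c): ∅.
States satisfying ¬AG (b ∨ ¬c): {q0, q1, q2, q3, q4, q5}.

{q0, q1, q2, q3, q4, q5}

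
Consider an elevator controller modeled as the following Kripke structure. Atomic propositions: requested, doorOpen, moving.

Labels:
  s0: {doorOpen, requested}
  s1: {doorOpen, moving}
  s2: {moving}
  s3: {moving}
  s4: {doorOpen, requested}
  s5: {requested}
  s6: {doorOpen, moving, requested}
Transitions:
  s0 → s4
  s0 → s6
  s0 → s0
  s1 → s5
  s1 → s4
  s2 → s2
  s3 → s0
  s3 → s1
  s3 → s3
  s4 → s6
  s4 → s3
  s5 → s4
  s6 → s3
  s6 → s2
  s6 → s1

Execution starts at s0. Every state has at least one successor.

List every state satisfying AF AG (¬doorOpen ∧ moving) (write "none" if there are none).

{s2}

States satisfying AG (¬doorOpen ∧ moving): {s2}.
States satisfying AF AG (¬doorOpen ∧ moving): {s2}.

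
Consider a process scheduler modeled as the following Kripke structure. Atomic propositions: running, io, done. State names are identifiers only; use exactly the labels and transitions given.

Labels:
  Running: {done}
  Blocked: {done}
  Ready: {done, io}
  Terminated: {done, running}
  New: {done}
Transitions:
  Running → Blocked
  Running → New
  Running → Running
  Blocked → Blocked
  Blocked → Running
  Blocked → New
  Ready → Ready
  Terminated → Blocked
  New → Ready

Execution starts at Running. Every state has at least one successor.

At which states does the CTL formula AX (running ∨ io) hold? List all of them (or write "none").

States satisfying running ∨ io: {Ready, Terminated}.
States satisfying AX (running ∨ io): {Ready, New}.

{Ready, New}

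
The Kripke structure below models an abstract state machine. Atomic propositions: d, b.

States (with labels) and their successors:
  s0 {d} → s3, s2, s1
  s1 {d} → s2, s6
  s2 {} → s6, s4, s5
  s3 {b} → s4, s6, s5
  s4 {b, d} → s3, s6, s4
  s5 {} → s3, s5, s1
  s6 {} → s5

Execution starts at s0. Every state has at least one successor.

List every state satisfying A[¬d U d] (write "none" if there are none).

States satisfying ¬d: {s2, s3, s5, s6}.
States satisfying d: {s0, s1, s4}.
States satisfying A[¬d U d]: {s0, s1, s4}.

{s0, s1, s4}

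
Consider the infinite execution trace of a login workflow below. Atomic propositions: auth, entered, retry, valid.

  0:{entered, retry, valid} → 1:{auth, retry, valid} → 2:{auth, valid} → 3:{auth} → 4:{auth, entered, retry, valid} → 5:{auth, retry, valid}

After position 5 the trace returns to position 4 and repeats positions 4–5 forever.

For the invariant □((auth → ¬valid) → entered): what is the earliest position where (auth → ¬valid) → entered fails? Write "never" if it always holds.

3

Check (auth → ¬valid) → entered at each position in order: 0 ✓, 1 ✓, 2 ✓.
At position 3 the labels are {auth}, so (auth → ¬valid) → entered is false there. This is the first violation.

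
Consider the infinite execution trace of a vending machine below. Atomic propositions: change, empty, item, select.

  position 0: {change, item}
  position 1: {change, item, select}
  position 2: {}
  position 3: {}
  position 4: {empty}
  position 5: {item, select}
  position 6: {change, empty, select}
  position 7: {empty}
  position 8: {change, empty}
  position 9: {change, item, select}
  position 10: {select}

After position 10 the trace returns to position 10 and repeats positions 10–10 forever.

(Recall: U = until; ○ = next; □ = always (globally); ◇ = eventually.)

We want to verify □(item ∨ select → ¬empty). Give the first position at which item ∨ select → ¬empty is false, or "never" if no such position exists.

Check item ∨ select → ¬empty at each position in order: 0 ✓, 1 ✓, 2 ✓, 3 ✓, 4 ✓, 5 ✓.
At position 6 the labels are {change, empty, select}, so item ∨ select → ¬empty is false there. This is the first violation.

6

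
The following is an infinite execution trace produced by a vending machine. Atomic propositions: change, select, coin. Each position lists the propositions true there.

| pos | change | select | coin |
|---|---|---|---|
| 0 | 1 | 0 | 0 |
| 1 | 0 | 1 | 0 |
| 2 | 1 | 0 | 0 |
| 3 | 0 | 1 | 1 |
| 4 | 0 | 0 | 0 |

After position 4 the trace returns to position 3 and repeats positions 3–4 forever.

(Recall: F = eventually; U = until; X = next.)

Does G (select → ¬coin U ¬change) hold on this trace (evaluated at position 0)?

select → ¬coin U ¬change holds at every position 0..4, and those are all positions ever visited, so G (select → ¬coin U ¬change) holds.
Positions where select holds: 1, 3.
Check ¬coin U ¬change at each: 1→ok, 3→ok.

Yes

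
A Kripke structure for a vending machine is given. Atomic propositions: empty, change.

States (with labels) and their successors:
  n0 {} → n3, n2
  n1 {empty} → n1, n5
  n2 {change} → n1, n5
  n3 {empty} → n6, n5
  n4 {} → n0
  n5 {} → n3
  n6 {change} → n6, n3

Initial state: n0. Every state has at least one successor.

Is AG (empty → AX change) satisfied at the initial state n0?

Violated

States satisfying empty → AX change: {n0, n2, n4, n5, n6}.
States satisfying AG (empty → AX change): ∅.
n1 is reachable from n0 and violates empty → AX change, so AG fails at n0.
n0 ∉ Sat(AG (empty → AX change)).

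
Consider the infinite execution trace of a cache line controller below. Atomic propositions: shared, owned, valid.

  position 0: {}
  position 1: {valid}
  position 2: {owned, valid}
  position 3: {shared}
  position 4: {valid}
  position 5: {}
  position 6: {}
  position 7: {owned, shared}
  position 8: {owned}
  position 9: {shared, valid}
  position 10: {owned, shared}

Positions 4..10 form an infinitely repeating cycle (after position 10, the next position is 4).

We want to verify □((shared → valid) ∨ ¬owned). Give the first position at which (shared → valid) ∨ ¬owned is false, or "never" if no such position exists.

7

Check (shared → valid) ∨ ¬owned at each position in order: 0 ✓, 1 ✓, 2 ✓, 3 ✓, 4 ✓, 5 ✓, 6 ✓.
At position 7 the labels are {owned, shared}, so (shared → valid) ∨ ¬owned is false there. This is the first violation.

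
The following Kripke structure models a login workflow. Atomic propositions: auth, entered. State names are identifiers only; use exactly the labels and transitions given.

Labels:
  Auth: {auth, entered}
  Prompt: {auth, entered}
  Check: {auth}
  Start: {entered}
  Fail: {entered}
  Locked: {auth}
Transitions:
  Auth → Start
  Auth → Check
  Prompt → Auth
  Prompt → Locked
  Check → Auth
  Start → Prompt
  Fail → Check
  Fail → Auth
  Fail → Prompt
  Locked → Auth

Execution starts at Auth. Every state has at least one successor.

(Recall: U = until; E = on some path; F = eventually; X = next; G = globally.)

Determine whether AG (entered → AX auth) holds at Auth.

No

States satisfying entered → AX auth: {Prompt, Check, Start, Fail, Locked}.
States satisfying AG (entered → AX auth): ∅.
Auth is reachable from Auth and violates entered → AX auth, so AG fails at Auth.
Auth ∉ Sat(AG (entered → AX auth)).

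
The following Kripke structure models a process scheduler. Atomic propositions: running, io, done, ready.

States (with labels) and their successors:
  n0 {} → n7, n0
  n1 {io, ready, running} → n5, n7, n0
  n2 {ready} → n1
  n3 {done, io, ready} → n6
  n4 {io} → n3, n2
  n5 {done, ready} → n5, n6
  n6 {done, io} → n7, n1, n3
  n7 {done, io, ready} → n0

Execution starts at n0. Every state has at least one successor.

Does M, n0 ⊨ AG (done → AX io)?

Does not hold

States satisfying done → AX io: {n0, n1, n2, n3, n4, n6}.
States satisfying AG (done → AX io): ∅.
n7 is reachable from n0 and violates done → AX io, so AG fails at n0.
n0 ∉ Sat(AG (done → AX io)).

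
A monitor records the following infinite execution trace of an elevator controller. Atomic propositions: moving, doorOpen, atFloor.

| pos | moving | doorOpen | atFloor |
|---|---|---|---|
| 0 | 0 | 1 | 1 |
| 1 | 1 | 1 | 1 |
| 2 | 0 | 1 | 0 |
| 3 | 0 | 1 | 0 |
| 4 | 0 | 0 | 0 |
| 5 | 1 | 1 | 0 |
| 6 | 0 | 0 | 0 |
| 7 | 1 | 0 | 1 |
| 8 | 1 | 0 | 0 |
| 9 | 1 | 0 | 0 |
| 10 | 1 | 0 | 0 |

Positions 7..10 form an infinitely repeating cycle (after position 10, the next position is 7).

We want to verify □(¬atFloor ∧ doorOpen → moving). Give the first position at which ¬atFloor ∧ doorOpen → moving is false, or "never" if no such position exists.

2

Check ¬atFloor ∧ doorOpen → moving at each position in order: 0 ✓, 1 ✓.
At position 2 the labels are {doorOpen}, so ¬atFloor ∧ doorOpen → moving is false there. This is the first violation.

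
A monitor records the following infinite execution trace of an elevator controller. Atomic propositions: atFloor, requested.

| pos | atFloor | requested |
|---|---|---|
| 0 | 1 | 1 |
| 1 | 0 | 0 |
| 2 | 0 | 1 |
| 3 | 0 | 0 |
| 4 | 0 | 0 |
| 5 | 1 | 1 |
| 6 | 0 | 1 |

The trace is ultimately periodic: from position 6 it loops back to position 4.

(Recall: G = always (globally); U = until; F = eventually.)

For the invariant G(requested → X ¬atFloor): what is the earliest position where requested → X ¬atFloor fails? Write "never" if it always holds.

never

requested → X ¬atFloor holds at every position 0..6, and those are all the positions the trace ever visits, so the invariant G(requested → X ¬atFloor) is never violated.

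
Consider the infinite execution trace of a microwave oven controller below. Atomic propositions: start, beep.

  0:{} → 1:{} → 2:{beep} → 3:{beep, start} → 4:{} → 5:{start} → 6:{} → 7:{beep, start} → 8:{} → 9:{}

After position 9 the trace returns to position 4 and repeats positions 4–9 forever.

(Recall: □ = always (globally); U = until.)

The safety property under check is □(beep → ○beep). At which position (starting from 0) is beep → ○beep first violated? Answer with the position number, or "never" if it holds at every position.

3

Check beep → ○beep at each position in order: 0 ✓, 1 ✓, 2 ✓.
At position 3 the labels are {beep, start} and the next position 4 has {}, so beep → ○beep is false there. This is the first violation.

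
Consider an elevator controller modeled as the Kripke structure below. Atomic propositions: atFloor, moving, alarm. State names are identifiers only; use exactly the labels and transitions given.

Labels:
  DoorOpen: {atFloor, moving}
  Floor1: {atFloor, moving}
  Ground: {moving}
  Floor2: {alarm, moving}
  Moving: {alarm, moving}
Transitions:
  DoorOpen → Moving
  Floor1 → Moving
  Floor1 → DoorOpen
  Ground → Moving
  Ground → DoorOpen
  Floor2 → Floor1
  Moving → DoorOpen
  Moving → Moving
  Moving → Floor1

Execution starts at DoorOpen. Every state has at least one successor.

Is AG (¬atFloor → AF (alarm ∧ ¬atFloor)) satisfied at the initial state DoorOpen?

States satisfying ¬atFloor → AF (alarm ∧ ¬atFloor): {DoorOpen, Floor1, Ground, Floor2, Moving}.
States satisfying AG (¬atFloor → AF (alarm ∧ ¬atFloor)): {DoorOpen, Floor1, Ground, Floor2, Moving}.
Every state reachable from DoorOpen satisfies ¬atFloor → AF (alarm ∧ ¬atFloor).
DoorOpen ∈ Sat(AG (¬atFloor → AF (alarm ∧ ¬atFloor))).

Holds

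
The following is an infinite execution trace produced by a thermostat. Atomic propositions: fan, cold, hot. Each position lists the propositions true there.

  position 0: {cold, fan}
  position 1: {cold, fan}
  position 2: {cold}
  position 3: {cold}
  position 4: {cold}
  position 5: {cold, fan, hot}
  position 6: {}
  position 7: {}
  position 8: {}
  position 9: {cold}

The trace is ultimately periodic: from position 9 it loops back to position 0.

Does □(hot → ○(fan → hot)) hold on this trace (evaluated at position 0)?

Satisfied

hot → ○(fan → hot) holds at every position 0..9, and those are all positions ever visited, so □(hot → ○(fan → hot)) holds.
Positions where hot holds: 5.
Check ○(fan → hot) at each: 5→ok.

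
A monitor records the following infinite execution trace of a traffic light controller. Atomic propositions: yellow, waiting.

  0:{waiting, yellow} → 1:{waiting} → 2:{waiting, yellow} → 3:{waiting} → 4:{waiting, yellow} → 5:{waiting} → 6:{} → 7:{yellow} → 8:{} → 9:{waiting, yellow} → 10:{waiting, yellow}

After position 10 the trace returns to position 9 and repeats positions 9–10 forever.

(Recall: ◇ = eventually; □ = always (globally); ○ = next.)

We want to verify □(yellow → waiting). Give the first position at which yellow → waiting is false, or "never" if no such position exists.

Check yellow → waiting at each position in order: 0 ✓, 1 ✓, 2 ✓, 3 ✓, 4 ✓, 5 ✓, 6 ✓.
At position 7 the labels are {yellow}, so yellow → waiting is false there. This is the first violation.

7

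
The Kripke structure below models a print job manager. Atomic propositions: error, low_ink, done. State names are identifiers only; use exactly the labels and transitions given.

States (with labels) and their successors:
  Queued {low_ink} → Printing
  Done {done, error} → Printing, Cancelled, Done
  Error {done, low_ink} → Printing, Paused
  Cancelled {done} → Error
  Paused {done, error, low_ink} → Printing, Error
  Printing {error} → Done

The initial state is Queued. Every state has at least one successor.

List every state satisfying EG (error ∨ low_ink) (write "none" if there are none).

{Queued, Done, Error, Paused, Printing}

States satisfying error ∨ low_ink: {Queued, Done, Error, Paused, Printing}.
States satisfying EG (error ∨ low_ink): {Queued, Done, Error, Paused, Printing}.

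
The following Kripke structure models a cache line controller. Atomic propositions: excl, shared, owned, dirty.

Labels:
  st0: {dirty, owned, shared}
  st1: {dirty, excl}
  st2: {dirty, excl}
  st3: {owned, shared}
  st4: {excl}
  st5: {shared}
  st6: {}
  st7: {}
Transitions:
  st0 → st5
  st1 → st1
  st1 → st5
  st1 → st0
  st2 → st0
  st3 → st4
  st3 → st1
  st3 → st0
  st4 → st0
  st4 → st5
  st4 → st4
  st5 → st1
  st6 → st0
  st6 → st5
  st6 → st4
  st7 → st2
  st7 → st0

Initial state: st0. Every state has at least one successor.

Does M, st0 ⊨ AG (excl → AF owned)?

States satisfying excl → AF owned: {st0, st2, st3, st5, st6, st7}.
States satisfying AG (excl → AF owned): ∅.
st1 is reachable from st0 and violates excl → AF owned, so AG fails at st0.
st0 ∉ Sat(AG (excl → AF owned)).

Does not hold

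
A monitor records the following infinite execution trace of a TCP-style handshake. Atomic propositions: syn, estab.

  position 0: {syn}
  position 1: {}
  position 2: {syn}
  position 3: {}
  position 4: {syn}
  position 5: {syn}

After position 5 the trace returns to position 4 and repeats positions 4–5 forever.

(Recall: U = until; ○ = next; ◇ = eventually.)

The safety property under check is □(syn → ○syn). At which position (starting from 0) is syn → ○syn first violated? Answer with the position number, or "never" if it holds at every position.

At position 0 the labels are {syn} and the next position 1 has {}, so syn → ○syn is false there. This is the first violation.

0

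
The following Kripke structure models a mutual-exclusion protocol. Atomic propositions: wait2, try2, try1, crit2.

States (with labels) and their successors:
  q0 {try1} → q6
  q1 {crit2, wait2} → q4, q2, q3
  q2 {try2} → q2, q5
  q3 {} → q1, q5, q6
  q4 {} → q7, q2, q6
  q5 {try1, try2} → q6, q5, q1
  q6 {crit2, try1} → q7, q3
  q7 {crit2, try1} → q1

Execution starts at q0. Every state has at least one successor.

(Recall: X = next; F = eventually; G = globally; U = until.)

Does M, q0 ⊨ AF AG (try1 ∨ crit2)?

States satisfying AG (try1 ∨ crit2): ∅.
States satisfying AF AG (try1 ∨ crit2): ∅.
There is a path from q0 along which AG (try1 ∨ crit2) never holds.
q0 ∉ Sat(AF AG (try1 ∨ crit2)).

No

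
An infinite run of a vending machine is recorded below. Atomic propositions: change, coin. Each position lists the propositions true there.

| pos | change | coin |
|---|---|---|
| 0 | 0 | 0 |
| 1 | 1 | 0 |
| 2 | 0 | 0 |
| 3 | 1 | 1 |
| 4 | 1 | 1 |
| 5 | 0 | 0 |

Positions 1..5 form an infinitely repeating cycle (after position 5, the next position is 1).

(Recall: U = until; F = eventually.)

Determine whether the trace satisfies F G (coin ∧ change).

G (coin ∧ change) is false at every position 0..5, so it never becomes true and F G (coin ∧ change) fails.

Does not hold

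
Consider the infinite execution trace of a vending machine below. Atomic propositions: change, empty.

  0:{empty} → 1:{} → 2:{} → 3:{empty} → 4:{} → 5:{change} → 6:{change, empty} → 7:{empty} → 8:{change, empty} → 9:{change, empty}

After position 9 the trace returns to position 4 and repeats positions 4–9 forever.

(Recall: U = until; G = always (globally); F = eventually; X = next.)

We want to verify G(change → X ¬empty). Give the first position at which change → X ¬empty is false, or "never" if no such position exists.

5

Check change → X ¬empty at each position in order: 0 ✓, 1 ✓, 2 ✓, 3 ✓, 4 ✓.
At position 5 the labels are {change} and the next position 6 has {change, empty}, so change → X ¬empty is false there. This is the first violation.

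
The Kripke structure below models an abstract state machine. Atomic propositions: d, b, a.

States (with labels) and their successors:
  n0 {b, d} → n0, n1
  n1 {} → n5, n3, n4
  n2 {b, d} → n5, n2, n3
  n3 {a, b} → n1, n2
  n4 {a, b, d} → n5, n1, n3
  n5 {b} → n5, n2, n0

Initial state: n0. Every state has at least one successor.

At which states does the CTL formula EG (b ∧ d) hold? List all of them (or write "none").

{n0, n2}

States satisfying b ∧ d: {n0, n2, n4}.
States satisfying EG (b ∧ d): {n0, n2}.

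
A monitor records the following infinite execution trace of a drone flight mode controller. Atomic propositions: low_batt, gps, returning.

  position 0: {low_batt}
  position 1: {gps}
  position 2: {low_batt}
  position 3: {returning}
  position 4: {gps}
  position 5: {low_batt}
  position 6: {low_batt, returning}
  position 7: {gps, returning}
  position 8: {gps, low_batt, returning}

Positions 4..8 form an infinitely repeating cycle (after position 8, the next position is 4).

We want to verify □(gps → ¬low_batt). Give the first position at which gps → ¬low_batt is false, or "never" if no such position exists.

8

Check gps → ¬low_batt at each position in order: 0 ✓, 1 ✓, 2 ✓, 3 ✓, 4 ✓, 5 ✓, 6 ✓, 7 ✓.
At position 8 the labels are {gps, low_batt, returning}, so gps → ¬low_batt is false there. This is the first violation.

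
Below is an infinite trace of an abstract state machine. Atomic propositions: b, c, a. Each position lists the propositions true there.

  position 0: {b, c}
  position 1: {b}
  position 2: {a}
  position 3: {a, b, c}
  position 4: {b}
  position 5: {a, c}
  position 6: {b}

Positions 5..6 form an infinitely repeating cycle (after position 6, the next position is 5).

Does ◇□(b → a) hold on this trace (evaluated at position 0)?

Does not hold

□(b → a) is false at every position 0..6, so it never becomes true and ◇□(b → a) fails.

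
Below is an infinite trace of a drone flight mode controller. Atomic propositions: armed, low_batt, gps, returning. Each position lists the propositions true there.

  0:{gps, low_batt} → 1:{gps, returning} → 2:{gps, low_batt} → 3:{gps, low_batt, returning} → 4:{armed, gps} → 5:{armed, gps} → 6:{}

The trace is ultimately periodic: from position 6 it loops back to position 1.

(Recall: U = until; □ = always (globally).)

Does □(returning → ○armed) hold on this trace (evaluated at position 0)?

returning → ○armed must hold at every position from 0 onward. It fails at position 1, so □(returning → ○armed) is false.
Positions where returning holds: 1, 3.
Check ○armed at each: 1→fails, 3→ok.

No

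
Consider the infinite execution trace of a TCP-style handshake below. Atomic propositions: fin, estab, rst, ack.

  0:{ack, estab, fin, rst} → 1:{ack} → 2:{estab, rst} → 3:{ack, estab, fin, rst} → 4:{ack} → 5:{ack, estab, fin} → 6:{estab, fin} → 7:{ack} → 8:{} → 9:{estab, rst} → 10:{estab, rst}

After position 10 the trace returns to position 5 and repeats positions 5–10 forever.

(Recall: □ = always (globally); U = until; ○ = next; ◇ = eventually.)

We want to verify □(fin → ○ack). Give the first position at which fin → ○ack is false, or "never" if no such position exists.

Check fin → ○ack at each position in order: 0 ✓, 1 ✓, 2 ✓, 3 ✓, 4 ✓.
At position 5 the labels are {ack, estab, fin} and the next position 6 has {estab, fin}, so fin → ○ack is false there. This is the first violation.

5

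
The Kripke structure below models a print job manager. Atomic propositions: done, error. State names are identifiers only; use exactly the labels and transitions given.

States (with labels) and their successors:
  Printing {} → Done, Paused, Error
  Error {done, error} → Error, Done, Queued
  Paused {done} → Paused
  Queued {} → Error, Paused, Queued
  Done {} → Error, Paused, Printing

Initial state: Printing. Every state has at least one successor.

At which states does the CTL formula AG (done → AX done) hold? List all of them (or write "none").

States satisfying done → AX done: {Printing, Paused, Queued, Done}.
States satisfying AG (done → AX done): {Paused}.

{Paused}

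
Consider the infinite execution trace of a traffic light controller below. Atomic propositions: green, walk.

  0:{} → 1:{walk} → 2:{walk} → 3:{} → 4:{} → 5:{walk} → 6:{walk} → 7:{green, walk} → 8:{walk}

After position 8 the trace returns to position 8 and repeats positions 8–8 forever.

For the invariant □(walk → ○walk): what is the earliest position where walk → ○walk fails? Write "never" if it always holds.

Check walk → ○walk at each position in order: 0 ✓, 1 ✓.
At position 2 the labels are {walk} and the next position 3 has {}, so walk → ○walk is false there. This is the first violation.

2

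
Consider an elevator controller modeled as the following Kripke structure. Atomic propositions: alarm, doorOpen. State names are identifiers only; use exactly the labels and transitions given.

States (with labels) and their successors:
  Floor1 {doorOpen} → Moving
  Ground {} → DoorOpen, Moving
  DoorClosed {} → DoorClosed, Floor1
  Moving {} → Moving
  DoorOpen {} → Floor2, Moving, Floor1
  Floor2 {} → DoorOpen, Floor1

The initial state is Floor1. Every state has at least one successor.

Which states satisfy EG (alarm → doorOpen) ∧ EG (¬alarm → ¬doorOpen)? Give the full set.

States satisfying alarm → doorOpen: {Floor1, Ground, DoorClosed, Moving, DoorOpen, Floor2}.
States satisfying EG (alarm → doorOpen): {Floor1, Ground, DoorClosed, Moving, DoorOpen, Floor2}.
States satisfying ¬alarm → ¬doorOpen: {Ground, DoorClosed, Moving, DoorOpen, Floor2}.
States satisfying EG (¬alarm → ¬doorOpen): {Ground, DoorClosed, Moving, DoorOpen, Floor2}.
States satisfying EG (alarm → doorOpen) ∧ EG (¬alarm → ¬doorOpen): {Ground, DoorClosed, Moving, DoorOpen, Floor2}.

{Ground, DoorClosed, Moving, DoorOpen, Floor2}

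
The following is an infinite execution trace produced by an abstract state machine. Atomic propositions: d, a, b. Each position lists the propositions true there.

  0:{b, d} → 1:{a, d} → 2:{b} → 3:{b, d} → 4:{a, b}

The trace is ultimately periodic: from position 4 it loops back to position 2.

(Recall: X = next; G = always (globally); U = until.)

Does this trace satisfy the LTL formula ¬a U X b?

Walking from position 0: X b first holds at position 1, and ¬a holds at every earlier position along the way, so ¬a U X b holds.

Holds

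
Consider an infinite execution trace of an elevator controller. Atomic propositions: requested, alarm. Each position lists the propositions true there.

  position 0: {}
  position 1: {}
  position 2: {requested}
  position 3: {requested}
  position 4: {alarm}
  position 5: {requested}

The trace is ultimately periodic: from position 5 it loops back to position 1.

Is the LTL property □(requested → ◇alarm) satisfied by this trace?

requested → ◇alarm holds at every position 0..5, and those are all positions ever visited, so □(requested → ◇alarm) holds.
Positions where requested holds: 2, 3, 5.
Check ◇alarm at each: 2→ok, 3→ok, 5→ok.

Yes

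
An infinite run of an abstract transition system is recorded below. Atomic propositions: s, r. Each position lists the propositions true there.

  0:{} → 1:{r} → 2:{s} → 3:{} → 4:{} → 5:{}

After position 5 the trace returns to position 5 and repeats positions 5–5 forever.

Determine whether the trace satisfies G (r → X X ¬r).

r → X X ¬r holds at every position 0..5, and those are all positions ever visited, so G (r → X X ¬r) holds.
Positions where r holds: 1.
Check X X ¬r at each: 1→ok.

Satisfied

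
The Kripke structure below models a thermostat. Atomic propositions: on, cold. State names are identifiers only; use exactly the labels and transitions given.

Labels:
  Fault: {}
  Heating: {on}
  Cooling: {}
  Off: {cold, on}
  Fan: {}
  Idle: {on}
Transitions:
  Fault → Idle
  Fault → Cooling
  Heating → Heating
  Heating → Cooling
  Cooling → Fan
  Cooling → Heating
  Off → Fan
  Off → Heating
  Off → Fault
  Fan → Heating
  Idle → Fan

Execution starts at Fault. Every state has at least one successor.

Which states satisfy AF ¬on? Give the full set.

{Fault, Cooling, Fan, Idle}

States satisfying ¬on: {Fault, Cooling, Fan}.
States satisfying AF ¬on: {Fault, Cooling, Fan, Idle}.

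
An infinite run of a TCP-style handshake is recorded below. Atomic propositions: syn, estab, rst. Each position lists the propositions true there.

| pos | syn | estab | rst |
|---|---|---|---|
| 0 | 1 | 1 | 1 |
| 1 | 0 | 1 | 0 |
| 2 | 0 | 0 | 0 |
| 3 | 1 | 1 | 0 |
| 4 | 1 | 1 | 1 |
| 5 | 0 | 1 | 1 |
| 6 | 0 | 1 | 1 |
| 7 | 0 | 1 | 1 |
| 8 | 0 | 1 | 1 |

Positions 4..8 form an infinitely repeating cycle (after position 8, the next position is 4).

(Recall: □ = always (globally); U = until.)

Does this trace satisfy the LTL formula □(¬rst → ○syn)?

Violated

¬rst → ○syn must hold at every position from 0 onward. It fails at position 1, so □(¬rst → ○syn) is false.
Positions where ¬rst holds: 1, 2, 3.
Check ○syn at each: 1→fails, 2→ok, 3→ok.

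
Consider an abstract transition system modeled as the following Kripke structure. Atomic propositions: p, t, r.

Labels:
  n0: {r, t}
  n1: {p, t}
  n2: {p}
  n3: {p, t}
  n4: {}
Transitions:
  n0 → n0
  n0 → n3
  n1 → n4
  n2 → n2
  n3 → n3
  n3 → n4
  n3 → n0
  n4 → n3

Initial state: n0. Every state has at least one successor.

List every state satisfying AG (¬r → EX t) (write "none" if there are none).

States satisfying ¬r → EX t: {n0, n3, n4}.
States satisfying AG (¬r → EX t): {n0, n3, n4}.

{n0, n3, n4}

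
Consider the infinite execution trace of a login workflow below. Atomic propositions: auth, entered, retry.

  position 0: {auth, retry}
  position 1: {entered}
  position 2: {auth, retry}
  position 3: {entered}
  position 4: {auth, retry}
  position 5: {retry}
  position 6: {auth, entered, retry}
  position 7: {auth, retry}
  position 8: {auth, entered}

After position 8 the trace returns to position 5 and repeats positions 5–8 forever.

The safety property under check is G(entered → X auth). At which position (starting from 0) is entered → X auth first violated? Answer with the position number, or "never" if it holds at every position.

8

Check entered → X auth at each position in order: 0 ✓, 1 ✓, 2 ✓, 3 ✓, 4 ✓, 5 ✓, 6 ✓, 7 ✓.
At position 8 the labels are {auth, entered} and the next position 5 has {retry}, so entered → X auth is false there. This is the first violation.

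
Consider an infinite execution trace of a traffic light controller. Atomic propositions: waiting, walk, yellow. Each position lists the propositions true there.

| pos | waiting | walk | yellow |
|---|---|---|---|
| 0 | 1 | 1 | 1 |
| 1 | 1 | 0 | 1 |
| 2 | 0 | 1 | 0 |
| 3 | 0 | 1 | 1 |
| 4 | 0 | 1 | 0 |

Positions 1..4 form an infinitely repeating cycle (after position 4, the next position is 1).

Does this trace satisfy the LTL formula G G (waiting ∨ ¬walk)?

No

G (waiting ∨ ¬walk) must hold at every position from 0 onward. It fails at position 0, so G G (waiting ∨ ¬walk) is false.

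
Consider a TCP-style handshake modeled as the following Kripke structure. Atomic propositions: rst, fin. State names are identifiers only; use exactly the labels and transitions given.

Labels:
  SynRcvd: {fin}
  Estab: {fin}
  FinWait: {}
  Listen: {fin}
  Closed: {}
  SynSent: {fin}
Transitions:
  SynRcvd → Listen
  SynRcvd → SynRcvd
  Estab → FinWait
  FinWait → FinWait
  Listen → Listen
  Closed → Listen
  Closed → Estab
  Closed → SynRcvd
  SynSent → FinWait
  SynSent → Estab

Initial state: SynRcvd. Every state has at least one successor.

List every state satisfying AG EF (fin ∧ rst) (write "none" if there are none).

none

States satisfying EF (fin ∧ rst): ∅.
States satisfying AG EF (fin ∧ rst): ∅.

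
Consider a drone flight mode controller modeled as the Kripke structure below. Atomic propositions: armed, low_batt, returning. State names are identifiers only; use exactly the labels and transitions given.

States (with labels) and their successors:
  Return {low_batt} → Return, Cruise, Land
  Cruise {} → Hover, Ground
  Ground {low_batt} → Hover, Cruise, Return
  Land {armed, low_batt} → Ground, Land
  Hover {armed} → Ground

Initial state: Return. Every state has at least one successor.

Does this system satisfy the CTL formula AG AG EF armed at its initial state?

States satisfying AG EF armed: {Return, Cruise, Ground, Land, Hover}.
States satisfying AG AG EF armed: {Return, Cruise, Ground, Land, Hover}.
Every state reachable from Return satisfies AG EF armed.
Return ∈ Sat(AG AG EF armed).

Holds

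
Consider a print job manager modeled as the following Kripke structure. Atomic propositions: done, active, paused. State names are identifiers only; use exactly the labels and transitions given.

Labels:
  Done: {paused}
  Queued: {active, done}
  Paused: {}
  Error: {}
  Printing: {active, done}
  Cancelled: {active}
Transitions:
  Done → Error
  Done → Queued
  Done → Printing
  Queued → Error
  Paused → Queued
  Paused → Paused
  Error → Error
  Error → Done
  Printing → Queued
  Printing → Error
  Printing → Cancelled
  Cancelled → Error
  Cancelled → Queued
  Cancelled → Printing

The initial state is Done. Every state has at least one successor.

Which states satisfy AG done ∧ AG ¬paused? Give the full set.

none

States satisfying done: {Queued, Printing}.
States satisfying AG done: ∅.
States satisfying ¬paused: {Queued, Paused, Error, Printing, Cancelled}.
States satisfying AG ¬paused: ∅.
States satisfying AG done ∧ AG ¬paused: ∅.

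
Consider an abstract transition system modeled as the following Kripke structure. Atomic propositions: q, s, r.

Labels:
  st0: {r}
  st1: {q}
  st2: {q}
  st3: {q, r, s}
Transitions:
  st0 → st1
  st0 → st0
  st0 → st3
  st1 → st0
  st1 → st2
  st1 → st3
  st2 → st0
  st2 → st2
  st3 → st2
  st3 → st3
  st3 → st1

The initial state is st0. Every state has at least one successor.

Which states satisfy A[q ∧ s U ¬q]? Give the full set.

States satisfying q ∧ s: {st3}.
States satisfying ¬q: {st0}.
States satisfying A[q ∧ s U ¬q]: {st0}.

{st0}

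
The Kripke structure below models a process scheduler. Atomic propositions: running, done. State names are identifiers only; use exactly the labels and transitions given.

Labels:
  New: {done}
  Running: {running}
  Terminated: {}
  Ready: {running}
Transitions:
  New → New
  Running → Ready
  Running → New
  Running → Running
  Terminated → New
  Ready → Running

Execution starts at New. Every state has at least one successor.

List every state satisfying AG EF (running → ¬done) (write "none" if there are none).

{New, Running, Terminated, Ready}

States satisfying EF (running → ¬done): {New, Running, Terminated, Ready}.
States satisfying AG EF (running → ¬done): {New, Running, Terminated, Ready}.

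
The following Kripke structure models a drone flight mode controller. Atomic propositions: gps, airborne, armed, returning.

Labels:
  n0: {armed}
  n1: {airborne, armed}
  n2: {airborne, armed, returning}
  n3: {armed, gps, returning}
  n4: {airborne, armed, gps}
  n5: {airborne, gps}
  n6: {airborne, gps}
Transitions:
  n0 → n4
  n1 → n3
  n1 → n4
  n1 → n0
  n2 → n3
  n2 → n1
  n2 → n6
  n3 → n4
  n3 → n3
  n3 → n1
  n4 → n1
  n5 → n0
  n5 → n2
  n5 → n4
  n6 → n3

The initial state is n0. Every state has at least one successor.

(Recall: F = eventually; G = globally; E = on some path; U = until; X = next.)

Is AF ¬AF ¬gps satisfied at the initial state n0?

Violated

States satisfying ¬AF ¬gps: {n3, n6}.
States satisfying AF ¬AF ¬gps: {n3, n6}.
There is a path from n0 along which ¬AF ¬gps never holds.
n0 ∉ Sat(AF ¬AF ¬gps).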